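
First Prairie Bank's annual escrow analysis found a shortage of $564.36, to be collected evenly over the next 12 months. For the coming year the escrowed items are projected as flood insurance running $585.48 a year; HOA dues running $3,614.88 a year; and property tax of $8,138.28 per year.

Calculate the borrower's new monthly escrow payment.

Flood insurance: $585.48 annually
HOA dues: $3,614.88 annually
Property tax: $8,138.28 annually
Combined annual = $585.48 + $3,614.88 + $8,138.28 = $12,338.64
Monthly = $12,338.64 ÷ 12 = $1,028.22
Monthly shortage recovery: $564.36 / 12 = $47.03
Adjusted monthly = $1,028.22 + $47.03 = $1,075.25

$1,075.25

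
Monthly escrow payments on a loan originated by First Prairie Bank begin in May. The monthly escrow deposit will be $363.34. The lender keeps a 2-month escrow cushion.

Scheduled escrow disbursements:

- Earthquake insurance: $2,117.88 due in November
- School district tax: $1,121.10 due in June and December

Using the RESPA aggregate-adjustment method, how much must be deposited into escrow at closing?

$2,180.04

Cushion = 2 × $363.34 = $726.68
Trial balance (start $0, +$363.34 each month, − disbursements):
  May: +$363.34 → $363.34
  Jun: +$363.34 − $1,121.10 → -$394.42
  Jul: +$363.34 → -$31.08
  Aug: +$363.34 → $332.26
  Sep: +$363.34 → $695.60
  Oct: +$363.34 → $1,058.94
  Nov: +$363.34 − $2,117.88 → -$695.60
  Dec: +$363.34 − $1,121.10 → -$1,453.36
  Jan: +$363.34 → -$1,090.02
  Feb: +$363.34 → -$726.68
  Mar: +$363.34 → -$363.34
  Apr: +$363.34 → $0.00
Lowest trial balance = -$1,453.36 (Dec)
Initial deposit = cushion − low point = $726.68 − (-$1,453.36) = $2,180.04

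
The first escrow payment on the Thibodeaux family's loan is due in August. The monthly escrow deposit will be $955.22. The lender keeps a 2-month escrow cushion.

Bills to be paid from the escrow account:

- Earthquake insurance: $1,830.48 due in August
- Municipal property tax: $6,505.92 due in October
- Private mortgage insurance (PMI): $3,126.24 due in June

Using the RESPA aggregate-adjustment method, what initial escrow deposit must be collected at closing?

Cushion = 2 × $955.22 = $1,910.44
Trial balance (start $0, +$955.22 each month, − disbursements):
  Aug: +$955.22 − $1,830.48 → -$875.26
  Sep: +$955.22 → $79.96
  Oct: +$955.22 − $6,505.92 → -$5,470.74
  Nov: +$955.22 → -$4,515.52
  Dec: +$955.22 → -$3,560.30
  Jan: +$955.22 → -$2,605.08
  Feb: +$955.22 → -$1,649.86
  Mar: +$955.22 → -$694.64
  Apr: +$955.22 → $260.58
  May: +$955.22 → $1,215.80
  Jun: +$955.22 − $3,126.24 → -$955.22
  Jul: +$955.22 → $0.00
Lowest trial balance = -$5,470.74 (Oct)
Initial deposit = cushion − low point = $1,910.44 − (-$5,470.74) = $7,381.18

$7,381.18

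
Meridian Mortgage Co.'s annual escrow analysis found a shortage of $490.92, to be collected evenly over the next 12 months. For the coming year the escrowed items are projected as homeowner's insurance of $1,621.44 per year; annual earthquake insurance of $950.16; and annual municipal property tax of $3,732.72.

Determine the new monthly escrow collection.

$566.27

Homeowner's insurance — $1,621.44 annually
Earthquake insurance — $950.16 annually
Municipal property tax — $3,732.72 annually
Total annual escrow = $6,304.32
Per month = $6,304.32 / 12 = $525.36
Shortage per month = $490.92 / 12 = $40.91
New monthly escrow = $525.36 + $40.91 = $566.27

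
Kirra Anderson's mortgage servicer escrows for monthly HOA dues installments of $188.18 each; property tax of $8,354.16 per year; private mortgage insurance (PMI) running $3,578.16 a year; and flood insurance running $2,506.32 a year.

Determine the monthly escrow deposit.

HOA dues: $188.18 × 12 = $2,258.16
Property tax: $8,354.16
Private mortgage insurance (PMI): $3,578.16
Flood insurance: $2,506.32
Combined annual = $2,258.16 + $8,354.16 + $3,578.16 + $2,506.32 = $16,696.80
Monthly = $16,696.80 ÷ 12 = $1,391.40

$1,391.40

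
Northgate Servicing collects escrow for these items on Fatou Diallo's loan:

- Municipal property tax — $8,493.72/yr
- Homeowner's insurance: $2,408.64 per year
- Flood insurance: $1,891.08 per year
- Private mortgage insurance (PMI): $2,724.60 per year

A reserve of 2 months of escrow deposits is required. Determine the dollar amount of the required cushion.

$2,586.34

Municipal property tax — $8,493.72
Homeowner's insurance — $2,408.64
Flood insurance — $1,891.08
Private mortgage insurance (PMI) — $2,724.60
Total annual escrow = $15,518.04
Monthly = $15,518.04 / 12 = $1,293.17
Required cushion = 2 × $1,293.17 = $2,586.34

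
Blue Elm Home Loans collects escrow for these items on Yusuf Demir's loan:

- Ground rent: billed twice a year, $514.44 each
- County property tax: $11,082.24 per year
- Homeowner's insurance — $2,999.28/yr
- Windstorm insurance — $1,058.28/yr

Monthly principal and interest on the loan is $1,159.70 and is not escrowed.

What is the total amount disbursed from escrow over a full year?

$16,168.68

Ground rent: $514.44 × 2 = $1,028.88
County property tax: $11,082.24
Homeowner's insurance: $2,999.28
Windstorm insurance: $1,058.28
Yearly total = $1,028.88 + $11,082.24 + $2,999.28 + $1,058.28 = $16,168.68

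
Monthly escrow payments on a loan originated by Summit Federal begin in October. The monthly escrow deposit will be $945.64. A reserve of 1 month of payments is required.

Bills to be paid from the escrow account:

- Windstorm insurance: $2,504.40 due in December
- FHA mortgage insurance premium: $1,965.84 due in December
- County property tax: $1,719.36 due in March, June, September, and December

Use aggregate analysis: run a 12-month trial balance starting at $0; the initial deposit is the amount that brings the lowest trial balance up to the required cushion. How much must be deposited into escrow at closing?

Cushion = 1 × $945.64 = $945.64
Trial balance (start $0, +$945.64 each month, − disbursements):
  Oct: +$945.64 → $945.64
  Nov: +$945.64 → $1,891.28
  Dec: +$945.64 − $6,189.60 → -$3,352.68
  Jan: +$945.64 → -$2,407.04
  Feb: +$945.64 → -$1,461.40
  Mar: +$945.64 − $1,719.36 → -$2,235.12
  Apr: +$945.64 → -$1,289.48
  May: +$945.64 → -$343.84
  Jun: +$945.64 − $1,719.36 → -$1,117.56
  Jul: +$945.64 → -$171.92
  Aug: +$945.64 → $773.72
  Sep: +$945.64 − $1,719.36 → $0.00
Lowest trial balance = -$3,352.68 (Dec)
Initial deposit = cushion − low point = $945.64 − (-$3,352.68) = $4,298.32

$4,298.32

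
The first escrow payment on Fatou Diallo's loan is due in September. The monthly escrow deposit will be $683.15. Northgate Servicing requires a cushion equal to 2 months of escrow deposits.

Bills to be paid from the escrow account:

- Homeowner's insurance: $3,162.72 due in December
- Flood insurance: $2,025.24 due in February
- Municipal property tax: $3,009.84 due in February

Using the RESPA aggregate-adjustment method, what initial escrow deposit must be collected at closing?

$5,465.20

Cushion = 2 × $683.15 = $1,366.30
Trial balance (start $0, +$683.15 each month, − disbursements):
  Sep: +$683.15 → $683.15
  Oct: +$683.15 → $1,366.30
  Nov: +$683.15 → $2,049.45
  Dec: +$683.15 − $3,162.72 → -$430.12
  Jan: +$683.15 → $253.03
  Feb: +$683.15 − $5,035.08 → -$4,098.90
  Mar: +$683.15 → -$3,415.75
  Apr: +$683.15 → -$2,732.60
  May: +$683.15 → -$2,049.45
  Jun: +$683.15 → -$1,366.30
  Jul: +$683.15 → -$683.15
  Aug: +$683.15 → $0.00
Lowest trial balance = -$4,098.90 (Feb)
Initial deposit = cushion − low point = $1,366.30 − (-$4,098.90) = $5,465.20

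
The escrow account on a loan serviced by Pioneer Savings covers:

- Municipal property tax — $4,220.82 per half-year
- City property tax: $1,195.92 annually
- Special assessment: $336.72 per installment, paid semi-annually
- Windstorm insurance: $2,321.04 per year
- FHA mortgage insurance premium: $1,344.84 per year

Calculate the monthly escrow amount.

$1,164.74

Municipal property tax — $4,220.82 × 2 = $8,441.64 annually
City property tax — $1,195.92 annually
Special assessment — $336.72 × 2 = $673.44 annually
Windstorm insurance — $2,321.04 annually
FHA mortgage insurance premium — $1,344.84 annually
Annual escrow total = $8,441.64 + $1,195.92 + $673.44 + $2,321.04 + $1,344.84 = $13,976.88
Monthly escrow = $13,976.88 / 12 = $1,164.74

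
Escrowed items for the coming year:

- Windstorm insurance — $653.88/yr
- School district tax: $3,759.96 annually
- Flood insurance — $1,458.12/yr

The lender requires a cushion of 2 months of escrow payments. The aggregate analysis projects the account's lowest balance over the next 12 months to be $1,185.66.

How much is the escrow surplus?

$207.00

Windstorm insurance — $653.88/yr
School district tax — $3,759.96/yr
Flood insurance — $1,458.12/yr
Combined annual = $653.88 + $3,759.96 + $1,458.12 = $5,871.96
Monthly = $5,871.96 ÷ 12 = $489.33
Required reserve = 2 × $489.33 = $978.66
Surplus = $1,185.66 − $978.66 = $207.00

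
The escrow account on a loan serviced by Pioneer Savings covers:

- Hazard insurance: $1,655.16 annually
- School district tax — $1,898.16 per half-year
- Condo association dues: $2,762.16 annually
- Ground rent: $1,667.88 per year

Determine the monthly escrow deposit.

$823.46

Hazard insurance — $1,655.16 per year
School district tax — $1,898.16 × 2 = $3,796.32 per year
Condo association dues — $2,762.16 per year
Ground rent — $1,667.88 per year
Combined annual = $9,881.52
Per month = $9,881.52 ÷ 12 = $823.46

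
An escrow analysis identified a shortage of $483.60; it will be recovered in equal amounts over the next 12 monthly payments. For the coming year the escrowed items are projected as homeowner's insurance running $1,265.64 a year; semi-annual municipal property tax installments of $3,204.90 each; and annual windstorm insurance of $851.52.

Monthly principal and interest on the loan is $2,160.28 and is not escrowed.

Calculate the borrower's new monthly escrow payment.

$750.88

Homeowner's insurance = $1,265.64 annually
Municipal property tax = $3,204.90 × 2 = $6,409.80 annually
Windstorm insurance = $851.52 annually
Total annual escrow = $1,265.64 + $6,409.80 + $851.52 = $8,526.96
Monthly escrow = $8,526.96 / 12 = $710.58
Shortage spread = $483.60 ÷ 12 = $40.30/mo
New monthly escrow = $710.58 + $40.30 = $750.88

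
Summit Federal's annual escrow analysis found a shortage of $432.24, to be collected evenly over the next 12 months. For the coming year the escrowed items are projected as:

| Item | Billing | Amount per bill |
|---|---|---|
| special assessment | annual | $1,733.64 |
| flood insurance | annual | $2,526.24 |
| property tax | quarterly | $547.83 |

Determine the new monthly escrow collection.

$573.62

Special assessment = $1,733.64 annually
Flood insurance = $2,526.24 annually
Property tax = $547.83 × 4 = $2,191.32 annually
Total per year = $6,451.20
Per month = $6,451.20 / 12 = $537.60
Monthly shortage recovery: $432.24 / 12 = $36.02
New monthly escrow = $537.60 + $36.02 = $573.62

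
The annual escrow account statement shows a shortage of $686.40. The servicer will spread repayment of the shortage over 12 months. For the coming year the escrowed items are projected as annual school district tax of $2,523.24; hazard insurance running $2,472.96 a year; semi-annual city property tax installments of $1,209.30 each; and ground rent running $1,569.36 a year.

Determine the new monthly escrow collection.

$805.88

School district tax — $2,523.24/yr
Hazard insurance — $2,472.96/yr
City property tax — $1,209.30 × 2 = $2,418.60/yr
Ground rent — $1,569.36/yr
Combined annual = $8,984.16
Monthly = $8,984.16 / 12 = $748.68
Shortage per month = $686.40 / 12 = $57.20
Adjusted monthly = $748.68 + $57.20 = $805.88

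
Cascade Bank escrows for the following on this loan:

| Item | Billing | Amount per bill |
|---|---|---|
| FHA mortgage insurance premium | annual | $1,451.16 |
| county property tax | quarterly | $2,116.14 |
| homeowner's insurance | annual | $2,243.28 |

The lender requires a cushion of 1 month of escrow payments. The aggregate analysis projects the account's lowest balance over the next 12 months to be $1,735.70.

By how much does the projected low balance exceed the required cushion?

FHA mortgage insurance premium = $1,451.16 per year
County property tax = $2,116.14 × 4 = $8,464.56 per year
Homeowner's insurance = $2,243.28 per year
Annual escrow total = $12,159.00
Monthly escrow = $12,159.00 / 12 = $1,013.25
Required cushion = 1 × $1,013.25 = $1,013.25
Excess over cushion: $1,735.70 − $1,013.25 = $722.45

$722.45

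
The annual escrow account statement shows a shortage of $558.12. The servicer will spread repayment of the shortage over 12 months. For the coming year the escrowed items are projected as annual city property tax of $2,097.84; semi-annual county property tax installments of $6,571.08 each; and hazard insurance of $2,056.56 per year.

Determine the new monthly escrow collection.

$1,487.89

City property tax — $2,097.84/yr
County property tax — $6,571.08 × 2 = $13,142.16/yr
Hazard insurance — $2,056.56/yr
Yearly total = $2,097.84 + $13,142.16 + $2,056.56 = $17,296.56
Base monthly escrow = $17,296.56 / 12 = $1,441.38
Shortage per month = $558.12 / 12 = $46.51
New monthly escrow = $1,441.38 + $46.51 = $1,487.89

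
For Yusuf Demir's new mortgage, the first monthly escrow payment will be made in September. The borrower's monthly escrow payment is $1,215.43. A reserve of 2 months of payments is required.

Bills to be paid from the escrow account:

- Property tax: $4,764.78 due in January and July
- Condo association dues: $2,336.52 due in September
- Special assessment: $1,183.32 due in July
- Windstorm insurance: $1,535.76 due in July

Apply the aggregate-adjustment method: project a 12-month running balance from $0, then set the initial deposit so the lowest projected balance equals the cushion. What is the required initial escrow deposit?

$3,646.29

Cushion = 2 × $1,215.43 = $2,430.86
Trial balance (start $0, +$1,215.43 each month, − disbursements):
  Sep: +$1,215.43 − $2,336.52 → -$1,121.09
  Oct: +$1,215.43 → $94.34
  Nov: +$1,215.43 → $1,309.77
  Dec: +$1,215.43 → $2,525.20
  Jan: +$1,215.43 − $4,764.78 → -$1,024.15
  Feb: +$1,215.43 → $191.28
  Mar: +$1,215.43 → $1,406.71
  Apr: +$1,215.43 → $2,622.14
  May: +$1,215.43 → $3,837.57
  Jun: +$1,215.43 → $5,053.00
  Jul: +$1,215.43 − $7,483.86 → -$1,215.43
  Aug: +$1,215.43 → $0.00
Lowest trial balance = -$1,215.43 (Jul)
Initial deposit = cushion − low point = $2,430.86 − (-$1,215.43) = $3,646.29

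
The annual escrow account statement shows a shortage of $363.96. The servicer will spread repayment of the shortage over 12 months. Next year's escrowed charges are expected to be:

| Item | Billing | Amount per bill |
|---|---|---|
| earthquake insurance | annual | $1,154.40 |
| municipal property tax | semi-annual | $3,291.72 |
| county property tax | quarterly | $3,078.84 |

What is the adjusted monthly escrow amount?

Earthquake insurance — $1,154.40 annually
Municipal property tax — $3,291.72 × 2 = $6,583.44 annually
County property tax — $3,078.84 × 4 = $12,315.36 annually
Total per year = $1,154.40 + $6,583.44 + $12,315.36 = $20,053.20
Base monthly escrow = $20,053.20 / 12 = $1,671.10
Shortage per month = $363.96 ÷ 12 = $30.33
Adjusted monthly = $1,671.10 + $30.33 = $1,701.43

$1,701.43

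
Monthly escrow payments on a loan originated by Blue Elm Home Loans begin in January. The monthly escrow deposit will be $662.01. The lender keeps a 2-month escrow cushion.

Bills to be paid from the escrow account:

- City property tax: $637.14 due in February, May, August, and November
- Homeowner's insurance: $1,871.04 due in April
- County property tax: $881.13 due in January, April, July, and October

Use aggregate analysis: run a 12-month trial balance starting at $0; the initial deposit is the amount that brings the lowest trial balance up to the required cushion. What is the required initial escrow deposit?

Cushion = 2 × $662.01 = $1,324.02
Trial balance (start $0, +$662.01 each month, − disbursements):
  Jan: +$662.01 − $881.13 → -$219.12
  Feb: +$662.01 − $637.14 → -$194.25
  Mar: +$662.01 → $467.76
  Apr: +$662.01 − $2,752.17 → -$1,622.40
  May: +$662.01 − $637.14 → -$1,597.53
  Jun: +$662.01 → -$935.52
  Jul: +$662.01 − $881.13 → -$1,154.64
  Aug: +$662.01 − $637.14 → -$1,129.77
  Sep: +$662.01 → -$467.76
  Oct: +$662.01 − $881.13 → -$686.88
  Nov: +$662.01 − $637.14 → -$662.01
  Dec: +$662.01 → $0.00
Lowest trial balance = -$1,622.40 (Apr)
Initial deposit = cushion − low point = $1,324.02 − (-$1,622.40) = $2,946.42

$2,946.42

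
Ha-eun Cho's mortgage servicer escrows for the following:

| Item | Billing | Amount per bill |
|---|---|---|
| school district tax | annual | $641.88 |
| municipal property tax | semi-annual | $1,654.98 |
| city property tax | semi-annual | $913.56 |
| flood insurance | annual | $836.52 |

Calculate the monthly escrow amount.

$551.29

School district tax — $641.88 per year
Municipal property tax — $1,654.98 × 2 = $3,309.96 per year
City property tax — $913.56 × 2 = $1,827.12 per year
Flood insurance — $836.52 per year
Annual escrow total = $641.88 + $3,309.96 + $1,827.12 + $836.52 = $6,615.48
Per month = $6,615.48 ÷ 12 = $551.29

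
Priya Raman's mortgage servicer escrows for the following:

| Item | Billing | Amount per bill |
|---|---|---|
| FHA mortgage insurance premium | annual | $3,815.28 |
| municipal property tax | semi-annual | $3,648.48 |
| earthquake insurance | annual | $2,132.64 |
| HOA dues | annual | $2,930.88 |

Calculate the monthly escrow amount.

$1,347.98

FHA mortgage insurance premium — $3,815.28 per year
Municipal property tax — $3,648.48 × 2 = $7,296.96 per year
Earthquake insurance — $2,132.64 per year
HOA dues — $2,930.88 per year
Annual escrow total = $3,815.28 + $7,296.96 + $2,132.64 + $2,930.88 = $16,175.76
Base monthly escrow = $16,175.76 ÷ 12 = $1,347.98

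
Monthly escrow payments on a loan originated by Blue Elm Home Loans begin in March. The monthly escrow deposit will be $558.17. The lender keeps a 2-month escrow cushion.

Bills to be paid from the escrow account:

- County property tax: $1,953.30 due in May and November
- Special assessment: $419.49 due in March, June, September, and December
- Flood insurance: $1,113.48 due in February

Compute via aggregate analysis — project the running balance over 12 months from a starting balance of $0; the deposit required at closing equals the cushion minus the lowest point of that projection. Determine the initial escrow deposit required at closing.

Cushion = 2 × $558.17 = $1,116.34
Trial balance (start $0, +$558.17 each month, − disbursements):
  Mar: +$558.17 − $419.49 → $138.68
  Apr: +$558.17 → $696.85
  May: +$558.17 − $1,953.30 → -$698.28
  Jun: +$558.17 − $419.49 → -$559.60
  Jul: +$558.17 → -$1.43
  Aug: +$558.17 → $556.74
  Sep: +$558.17 − $419.49 → $695.42
  Oct: +$558.17 → $1,253.59
  Nov: +$558.17 − $1,953.30 → -$141.54
  Dec: +$558.17 − $419.49 → -$2.86
  Jan: +$558.17 → $555.31
  Feb: +$558.17 − $1,113.48 → $0.00
Lowest trial balance = -$698.28 (May)
Initial deposit = cushion − low point = $1,116.34 − (-$698.28) = $1,814.62

$1,814.62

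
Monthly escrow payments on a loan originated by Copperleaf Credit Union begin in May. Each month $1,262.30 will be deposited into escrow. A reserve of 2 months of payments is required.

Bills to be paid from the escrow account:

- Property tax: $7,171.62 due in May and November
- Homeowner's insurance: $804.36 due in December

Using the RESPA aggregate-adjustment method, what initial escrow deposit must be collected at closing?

$8,433.92

Cushion = 2 × $1,262.30 = $2,524.60
Trial balance (start $0, +$1,262.30 each month, − disbursements):
  May: +$1,262.30 − $7,171.62 → -$5,909.32
  Jun: +$1,262.30 → -$4,647.02
  Jul: +$1,262.30 → -$3,384.72
  Aug: +$1,262.30 → -$2,122.42
  Sep: +$1,262.30 → -$860.12
  Oct: +$1,262.30 → $402.18
  Nov: +$1,262.30 − $7,171.62 → -$5,507.14
  Dec: +$1,262.30 − $804.36 → -$5,049.20
  Jan: +$1,262.30 → -$3,786.90
  Feb: +$1,262.30 → -$2,524.60
  Mar: +$1,262.30 → -$1,262.30
  Apr: +$1,262.30 → $0.00
Lowest trial balance = -$5,909.32 (May)
Initial deposit = cushion − low point = $2,524.60 − (-$5,909.32) = $8,433.92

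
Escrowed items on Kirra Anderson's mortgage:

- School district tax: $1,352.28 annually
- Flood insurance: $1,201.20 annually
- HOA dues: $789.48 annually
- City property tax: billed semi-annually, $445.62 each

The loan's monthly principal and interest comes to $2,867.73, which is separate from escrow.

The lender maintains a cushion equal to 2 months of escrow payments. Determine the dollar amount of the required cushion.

$705.70

School district tax — $1,352.28
Flood insurance — $1,201.20
HOA dues — $789.48
City property tax — $445.62 × 2 = $891.24
Total annual escrow = $1,352.28 + $1,201.20 + $789.48 + $891.24 = $4,234.20
Per month = $4,234.20 ÷ 12 = $352.85
Reserve = 2 × $352.85 = $705.70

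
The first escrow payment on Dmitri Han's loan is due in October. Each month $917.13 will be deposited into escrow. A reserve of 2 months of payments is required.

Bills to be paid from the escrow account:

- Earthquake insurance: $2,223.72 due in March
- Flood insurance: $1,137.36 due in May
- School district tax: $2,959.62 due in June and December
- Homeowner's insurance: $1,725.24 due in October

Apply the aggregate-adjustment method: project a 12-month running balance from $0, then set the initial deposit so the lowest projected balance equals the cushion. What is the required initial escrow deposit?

Cushion = 2 × $917.13 = $1,834.26
Trial balance (start $0, +$917.13 each month, − disbursements):
  Oct: +$917.13 − $1,725.24 → -$808.11
  Nov: +$917.13 → $109.02
  Dec: +$917.13 − $2,959.62 → -$1,933.47
  Jan: +$917.13 → -$1,016.34
  Feb: +$917.13 → -$99.21
  Mar: +$917.13 − $2,223.72 → -$1,405.80
  Apr: +$917.13 → -$488.67
  May: +$917.13 − $1,137.36 → -$708.90
  Jun: +$917.13 − $2,959.62 → -$2,751.39
  Jul: +$917.13 → -$1,834.26
  Aug: +$917.13 → -$917.13
  Sep: +$917.13 → $0.00
Lowest trial balance = -$2,751.39 (Jun)
Initial deposit = cushion − low point = $1,834.26 − (-$2,751.39) = $4,585.65

$4,585.65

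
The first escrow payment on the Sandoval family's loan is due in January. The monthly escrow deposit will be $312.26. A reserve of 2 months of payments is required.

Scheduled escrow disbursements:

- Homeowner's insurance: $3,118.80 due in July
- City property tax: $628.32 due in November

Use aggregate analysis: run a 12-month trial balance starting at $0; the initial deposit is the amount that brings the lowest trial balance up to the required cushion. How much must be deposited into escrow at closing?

$1,557.50

Cushion = 2 × $312.26 = $624.52
Trial balance (start $0, +$312.26 each month, − disbursements):
  Jan: +$312.26 → $312.26
  Feb: +$312.26 → $624.52
  Mar: +$312.26 → $936.78
  Apr: +$312.26 → $1,249.04
  May: +$312.26 → $1,561.30
  Jun: +$312.26 → $1,873.56
  Jul: +$312.26 − $3,118.80 → -$932.98
  Aug: +$312.26 → -$620.72
  Sep: +$312.26 → -$308.46
  Oct: +$312.26 → $3.80
  Nov: +$312.26 − $628.32 → -$312.26
  Dec: +$312.26 → $0.00
Lowest trial balance = -$932.98 (Jul)
Initial deposit = cushion − low point = $624.52 − (-$932.98) = $1,557.50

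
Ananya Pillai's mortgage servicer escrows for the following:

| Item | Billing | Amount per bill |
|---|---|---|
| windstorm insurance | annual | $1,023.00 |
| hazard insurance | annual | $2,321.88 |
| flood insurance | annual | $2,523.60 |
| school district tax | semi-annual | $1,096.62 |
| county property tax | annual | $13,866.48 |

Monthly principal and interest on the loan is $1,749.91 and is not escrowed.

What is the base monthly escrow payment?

$1,827.35

Windstorm insurance — $1,023.00 annually
Hazard insurance — $2,321.88 annually
Flood insurance — $2,523.60 annually
School district tax — $1,096.62 × 2 = $2,193.24 annually
County property tax — $13,866.48 annually
Annual escrow total = $1,023.00 + $2,321.88 + $2,523.60 + $2,193.24 + $13,866.48 = $21,928.20
Per month = $21,928.20 ÷ 12 = $1,827.35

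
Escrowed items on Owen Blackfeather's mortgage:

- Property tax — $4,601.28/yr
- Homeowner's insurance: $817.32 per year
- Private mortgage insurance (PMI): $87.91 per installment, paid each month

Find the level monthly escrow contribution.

Property tax: $4,601.28 annually
Homeowner's insurance: $817.32 annually
Private mortgage insurance (PMI): $87.91 × 12 = $1,054.92 annually
Total annual escrow = $4,601.28 + $817.32 + $1,054.92 = $6,473.52
Monthly escrow = $6,473.52 / 12 = $539.46

$539.46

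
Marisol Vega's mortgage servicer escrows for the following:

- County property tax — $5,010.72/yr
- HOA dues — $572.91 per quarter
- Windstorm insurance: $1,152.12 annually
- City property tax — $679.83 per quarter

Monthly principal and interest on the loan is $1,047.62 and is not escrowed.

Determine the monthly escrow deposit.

County property tax = $5,010.72
HOA dues = $572.91 × 4 = $2,291.64
Windstorm insurance = $1,152.12
City property tax = $679.83 × 4 = $2,719.32
Total per year = $11,173.80
Monthly = $11,173.80 / 12 = $931.15

$931.15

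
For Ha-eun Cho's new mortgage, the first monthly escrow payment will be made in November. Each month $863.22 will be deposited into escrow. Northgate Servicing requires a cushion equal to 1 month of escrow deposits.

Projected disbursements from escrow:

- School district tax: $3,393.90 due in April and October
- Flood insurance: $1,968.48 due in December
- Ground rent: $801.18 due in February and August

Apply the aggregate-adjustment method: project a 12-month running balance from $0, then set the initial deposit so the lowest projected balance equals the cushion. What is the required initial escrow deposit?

$1,847.46

Cushion = 1 × $863.22 = $863.22
Trial balance (start $0, +$863.22 each month, − disbursements):
  Nov: +$863.22 → $863.22
  Dec: +$863.22 − $1,968.48 → -$242.04
  Jan: +$863.22 → $621.18
  Feb: +$863.22 − $801.18 → $683.22
  Mar: +$863.22 → $1,546.44
  Apr: +$863.22 − $3,393.90 → -$984.24
  May: +$863.22 → -$121.02
  Jun: +$863.22 → $742.20
  Jul: +$863.22 → $1,605.42
  Aug: +$863.22 − $801.18 → $1,667.46
  Sep: +$863.22 → $2,530.68
  Oct: +$863.22 − $3,393.90 → $0.00
Lowest trial balance = -$984.24 (Apr)
Initial deposit = cushion − low point = $863.22 − (-$984.24) = $1,847.46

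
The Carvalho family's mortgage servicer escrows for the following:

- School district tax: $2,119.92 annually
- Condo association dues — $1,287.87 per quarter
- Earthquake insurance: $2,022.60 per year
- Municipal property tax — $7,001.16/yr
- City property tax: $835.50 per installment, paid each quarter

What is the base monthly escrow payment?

School district tax — $2,119.92 annually
Condo association dues — $1,287.87 × 4 = $5,151.48 annually
Earthquake insurance — $2,022.60 annually
Municipal property tax — $7,001.16 annually
City property tax — $835.50 × 4 = $3,342.00 annually
Total annual escrow = $19,637.16
Monthly escrow = $19,637.16 / 12 = $1,636.43

$1,636.43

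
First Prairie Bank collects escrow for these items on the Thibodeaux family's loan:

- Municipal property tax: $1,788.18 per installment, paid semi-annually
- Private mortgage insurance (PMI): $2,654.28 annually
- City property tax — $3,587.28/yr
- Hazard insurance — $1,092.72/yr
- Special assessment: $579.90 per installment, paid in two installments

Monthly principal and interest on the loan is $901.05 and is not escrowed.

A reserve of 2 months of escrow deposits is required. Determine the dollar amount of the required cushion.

Municipal property tax — $1,788.18 × 2 = $3,576.36/yr
Private mortgage insurance (PMI) — $2,654.28/yr
City property tax — $3,587.28/yr
Hazard insurance — $1,092.72/yr
Special assessment — $579.90 × 2 = $1,159.80/yr
Yearly total = $12,070.44
Base monthly escrow = $12,070.44 ÷ 12 = $1,005.87
Required cushion = 2 × $1,005.87 = $2,011.74

$2,011.74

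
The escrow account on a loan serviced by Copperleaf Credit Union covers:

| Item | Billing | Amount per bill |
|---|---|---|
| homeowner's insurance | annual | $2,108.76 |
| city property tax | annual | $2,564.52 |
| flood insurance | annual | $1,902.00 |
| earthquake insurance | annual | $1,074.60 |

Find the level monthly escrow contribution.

$637.49

Homeowner's insurance — $2,108.76 annually
City property tax — $2,564.52 annually
Flood insurance — $1,902.00 annually
Earthquake insurance — $1,074.60 annually
Combined annual = $2,108.76 + $2,564.52 + $1,902.00 + $1,074.60 = $7,649.88
Per month = $7,649.88 / 12 = $637.49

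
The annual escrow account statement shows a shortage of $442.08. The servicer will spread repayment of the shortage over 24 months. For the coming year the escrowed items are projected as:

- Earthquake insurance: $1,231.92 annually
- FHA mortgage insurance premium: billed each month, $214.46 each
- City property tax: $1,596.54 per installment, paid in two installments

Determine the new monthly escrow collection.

Earthquake insurance: $1,231.92
FHA mortgage insurance premium: $214.46 × 12 = $2,573.52
City property tax: $1,596.54 × 2 = $3,193.08
Total annual escrow = $6,998.52
Per month = $6,998.52 / 12 = $583.21
Shortage per month = $442.08 ÷ 24 = $18.42
New monthly escrow = $583.21 + $18.42 = $601.63

$601.63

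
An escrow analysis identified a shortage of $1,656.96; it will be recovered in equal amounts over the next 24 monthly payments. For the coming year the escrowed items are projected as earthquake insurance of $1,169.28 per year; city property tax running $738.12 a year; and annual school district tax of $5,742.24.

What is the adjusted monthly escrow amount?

Earthquake insurance = $1,169.28 annually
City property tax = $738.12 annually
School district tax = $5,742.24 annually
Combined annual = $1,169.28 + $738.12 + $5,742.24 = $7,649.64
Monthly escrow = $7,649.64 / 12 = $637.47
Shortage per month = $1,656.96 ÷ 24 = $69.04
New monthly escrow = $637.47 + $69.04 = $706.51

$706.51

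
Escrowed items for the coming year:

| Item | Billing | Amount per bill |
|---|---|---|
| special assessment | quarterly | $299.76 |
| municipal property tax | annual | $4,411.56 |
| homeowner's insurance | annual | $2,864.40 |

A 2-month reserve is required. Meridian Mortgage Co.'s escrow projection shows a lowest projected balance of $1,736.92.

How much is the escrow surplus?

$324.42

Special assessment = $299.76 × 4 = $1,199.04
Municipal property tax = $4,411.56
Homeowner's insurance = $2,864.40
Total per year = $8,475.00
Monthly escrow = $8,475.00 ÷ 12 = $706.25
Cushion = 2 × $706.25 = $1,412.50
Surplus = $1,736.92 − $1,412.50 = $324.42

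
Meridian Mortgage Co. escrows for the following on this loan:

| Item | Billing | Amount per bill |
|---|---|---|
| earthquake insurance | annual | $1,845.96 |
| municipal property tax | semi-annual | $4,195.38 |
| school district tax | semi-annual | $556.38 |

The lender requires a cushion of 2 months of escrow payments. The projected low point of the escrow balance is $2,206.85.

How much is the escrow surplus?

$315.27

Earthquake insurance — $1,845.96/yr
Municipal property tax — $4,195.38 × 2 = $8,390.76/yr
School district tax — $556.38 × 2 = $1,112.76/yr
Yearly total = $11,349.48
Base monthly escrow = $11,349.48 / 12 = $945.79
Cushion = 2 × $945.79 = $1,891.58
Excess over cushion: $2,206.85 − $1,891.58 = $315.27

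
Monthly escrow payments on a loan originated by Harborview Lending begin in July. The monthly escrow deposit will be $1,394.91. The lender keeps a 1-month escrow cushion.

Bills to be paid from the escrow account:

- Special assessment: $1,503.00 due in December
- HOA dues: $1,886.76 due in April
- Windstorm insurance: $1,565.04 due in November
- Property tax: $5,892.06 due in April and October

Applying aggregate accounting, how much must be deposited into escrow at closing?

Cushion = 1 × $1,394.91 = $1,394.91
Trial balance (start $0, +$1,394.91 each month, − disbursements):
  Jul: +$1,394.91 → $1,394.91
  Aug: +$1,394.91 → $2,789.82
  Sep: +$1,394.91 → $4,184.73
  Oct: +$1,394.91 − $5,892.06 → -$312.42
  Nov: +$1,394.91 − $1,565.04 → -$482.55
  Dec: +$1,394.91 − $1,503.00 → -$590.64
  Jan: +$1,394.91 → $804.27
  Feb: +$1,394.91 → $2,199.18
  Mar: +$1,394.91 → $3,594.09
  Apr: +$1,394.91 − $7,778.82 → -$2,789.82
  May: +$1,394.91 → -$1,394.91
  Jun: +$1,394.91 → $0.00
Lowest trial balance = -$2,789.82 (Apr)
Initial deposit = cushion − low point = $1,394.91 − (-$2,789.82) = $4,184.73

$4,184.73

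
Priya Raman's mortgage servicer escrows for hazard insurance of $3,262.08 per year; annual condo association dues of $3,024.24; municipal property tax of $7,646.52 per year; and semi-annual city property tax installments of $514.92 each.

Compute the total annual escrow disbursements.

$14,962.68

Hazard insurance — $3,262.08/yr
Condo association dues — $3,024.24/yr
Municipal property tax — $7,646.52/yr
City property tax — $514.92 × 2 = $1,029.84/yr
Combined annual = $3,262.08 + $3,024.24 + $7,646.52 + $1,029.84 = $14,962.68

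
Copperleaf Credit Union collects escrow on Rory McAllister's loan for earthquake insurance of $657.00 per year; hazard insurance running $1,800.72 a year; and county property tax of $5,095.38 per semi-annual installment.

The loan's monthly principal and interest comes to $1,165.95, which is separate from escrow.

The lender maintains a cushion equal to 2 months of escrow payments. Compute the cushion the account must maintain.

$2,108.08

Earthquake insurance = $657.00 annually
Hazard insurance = $1,800.72 annually
County property tax = $5,095.38 × 2 = $10,190.76 annually
Total annual escrow = $657.00 + $1,800.72 + $10,190.76 = $12,648.48
Per month = $12,648.48 ÷ 12 = $1,054.04
Reserve = 2 × $1,054.04 = $2,108.08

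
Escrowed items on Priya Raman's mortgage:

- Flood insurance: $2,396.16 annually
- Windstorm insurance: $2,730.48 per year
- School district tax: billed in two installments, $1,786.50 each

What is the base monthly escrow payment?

Flood insurance: $2,396.16 per year
Windstorm insurance: $2,730.48 per year
School district tax: $1,786.50 × 2 = $3,573.00 per year
Annual escrow total = $8,699.64
Monthly escrow = $8,699.64 ÷ 12 = $724.97

$724.97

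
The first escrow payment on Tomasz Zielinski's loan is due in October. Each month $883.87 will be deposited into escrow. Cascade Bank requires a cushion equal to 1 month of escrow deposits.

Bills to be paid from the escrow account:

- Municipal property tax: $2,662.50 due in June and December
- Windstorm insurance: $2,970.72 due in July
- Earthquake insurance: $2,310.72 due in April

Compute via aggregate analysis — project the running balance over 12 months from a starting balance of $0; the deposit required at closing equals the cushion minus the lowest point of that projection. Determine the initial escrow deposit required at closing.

$2,651.61

Cushion = 1 × $883.87 = $883.87
Trial balance (start $0, +$883.87 each month, − disbursements):
  Oct: +$883.87 → $883.87
  Nov: +$883.87 → $1,767.74
  Dec: +$883.87 − $2,662.50 → -$10.89
  Jan: +$883.87 → $872.98
  Feb: +$883.87 → $1,756.85
  Mar: +$883.87 → $2,640.72
  Apr: +$883.87 − $2,310.72 → $1,213.87
  May: +$883.87 → $2,097.74
  Jun: +$883.87 − $2,662.50 → $319.11
  Jul: +$883.87 − $2,970.72 → -$1,767.74
  Aug: +$883.87 → -$883.87
  Sep: +$883.87 → $0.00
Lowest trial balance = -$1,767.74 (Jul)
Initial deposit = cushion − low point = $883.87 − (-$1,767.74) = $2,651.61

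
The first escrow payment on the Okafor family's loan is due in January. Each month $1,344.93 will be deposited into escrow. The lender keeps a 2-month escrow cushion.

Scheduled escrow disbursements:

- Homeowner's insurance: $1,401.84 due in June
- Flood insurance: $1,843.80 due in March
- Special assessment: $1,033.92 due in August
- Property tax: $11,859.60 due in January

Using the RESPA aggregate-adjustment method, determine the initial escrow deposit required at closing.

Cushion = 2 × $1,344.93 = $2,689.86
Trial balance (start $0, +$1,344.93 each month, − disbursements):
  Jan: +$1,344.93 − $11,859.60 → -$10,514.67
  Feb: +$1,344.93 → -$9,169.74
  Mar: +$1,344.93 − $1,843.80 → -$9,668.61
  Apr: +$1,344.93 → -$8,323.68
  May: +$1,344.93 → -$6,978.75
  Jun: +$1,344.93 − $1,401.84 → -$7,035.66
  Jul: +$1,344.93 → -$5,690.73
  Aug: +$1,344.93 − $1,033.92 → -$5,379.72
  Sep: +$1,344.93 → -$4,034.79
  Oct: +$1,344.93 → -$2,689.86
  Nov: +$1,344.93 → -$1,344.93
  Dec: +$1,344.93 → $0.00
Lowest trial balance = -$10,514.67 (Jan)
Initial deposit = cushion − low point = $2,689.86 − (-$10,514.67) = $13,204.53

$13,204.53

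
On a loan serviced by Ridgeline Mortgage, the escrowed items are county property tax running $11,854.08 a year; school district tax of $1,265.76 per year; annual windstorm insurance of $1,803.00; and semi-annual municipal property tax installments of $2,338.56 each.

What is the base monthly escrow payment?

County property tax: $11,854.08
School district tax: $1,265.76
Windstorm insurance: $1,803.00
Municipal property tax: $2,338.56 × 2 = $4,677.12
Yearly total = $11,854.08 + $1,265.76 + $1,803.00 + $4,677.12 = $19,599.96
Monthly = $19,599.96 ÷ 12 = $1,633.33

$1,633.33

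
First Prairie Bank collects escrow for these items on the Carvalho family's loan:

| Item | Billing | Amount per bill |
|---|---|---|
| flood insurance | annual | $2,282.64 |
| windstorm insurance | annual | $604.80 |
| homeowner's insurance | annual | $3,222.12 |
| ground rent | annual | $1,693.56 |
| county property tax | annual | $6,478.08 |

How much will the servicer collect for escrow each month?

$1,190.10

Flood insurance = $2,282.64
Windstorm insurance = $604.80
Homeowner's insurance = $3,222.12
Ground rent = $1,693.56
County property tax = $6,478.08
Yearly total = $14,281.20
Per month = $14,281.20 / 12 = $1,190.10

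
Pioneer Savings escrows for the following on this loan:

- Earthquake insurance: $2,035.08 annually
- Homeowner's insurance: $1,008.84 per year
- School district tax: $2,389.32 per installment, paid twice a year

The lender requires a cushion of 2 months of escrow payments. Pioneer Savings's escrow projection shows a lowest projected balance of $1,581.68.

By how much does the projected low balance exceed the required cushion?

Earthquake insurance: $2,035.08/yr
Homeowner's insurance: $1,008.84/yr
School district tax: $2,389.32 × 2 = $4,778.64/yr
Yearly total = $2,035.08 + $1,008.84 + $4,778.64 = $7,822.56
Per month = $7,822.56 ÷ 12 = $651.88
Required reserve = 2 × $651.88 = $1,303.76
Excess over cushion: $1,581.68 − $1,303.76 = $277.92

$277.92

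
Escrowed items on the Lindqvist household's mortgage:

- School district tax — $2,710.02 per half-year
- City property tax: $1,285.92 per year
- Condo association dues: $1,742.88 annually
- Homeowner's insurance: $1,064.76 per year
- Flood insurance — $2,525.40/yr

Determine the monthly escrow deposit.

School district tax = $2,710.02 × 2 = $5,420.04 per year
City property tax = $1,285.92 per year
Condo association dues = $1,742.88 per year
Homeowner's insurance = $1,064.76 per year
Flood insurance = $2,525.40 per year
Combined annual = $12,039.00
Per month = $12,039.00 ÷ 12 = $1,003.25

$1,003.25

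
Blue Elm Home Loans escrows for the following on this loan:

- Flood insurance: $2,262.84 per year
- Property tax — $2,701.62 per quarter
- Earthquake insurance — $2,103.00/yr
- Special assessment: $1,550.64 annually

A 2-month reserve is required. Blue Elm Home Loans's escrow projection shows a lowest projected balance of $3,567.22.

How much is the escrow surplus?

Flood insurance: $2,262.84
Property tax: $2,701.62 × 4 = $10,806.48
Earthquake insurance: $2,103.00
Special assessment: $1,550.64
Total annual escrow = $16,722.96
Base monthly escrow = $16,722.96 / 12 = $1,393.58
Required cushion = 2 × $1,393.58 = $2,787.16
Excess over cushion: $3,567.22 − $2,787.16 = $780.06

$780.06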